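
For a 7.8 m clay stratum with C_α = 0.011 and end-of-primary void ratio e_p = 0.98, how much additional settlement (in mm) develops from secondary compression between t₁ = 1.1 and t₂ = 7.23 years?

S_s ≈ 35.4 mm

Secondary compression: S_s = C_α·H/(1+e_p)·log₁₀(t₂/t₁)
S_s = 0.011×7.8/(1+0.98)×log₁₀(7.23/1.1)
    = 0.04333 × 0.8177 = 0.03544 m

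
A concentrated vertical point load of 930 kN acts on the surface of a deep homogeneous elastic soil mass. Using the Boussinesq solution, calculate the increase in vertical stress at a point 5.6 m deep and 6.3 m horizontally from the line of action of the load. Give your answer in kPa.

Boussinesq vertical stress below a point load on an elastic half-space:
Δσ_z = 3P/(2πz²) · [1 + (r/z)²]^(−5/2)
r/z = 6.3/5.6 = 1.125; [1+(r/z)²]^(−5/2) = 0.12943.
Δσ_z = 3×930/(2π×5.6²) × 0.12943 = 14.16 × 0.12943 = 1.833 kPa

Δσ_z ≈ 1.83 kPa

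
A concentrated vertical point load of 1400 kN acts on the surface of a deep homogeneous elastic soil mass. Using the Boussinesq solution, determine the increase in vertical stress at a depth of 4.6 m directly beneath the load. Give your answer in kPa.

Δσ_z ≈ 31.6 kPa

Boussinesq vertical stress below a point load on an elastic half-space:
Δσ_z = 3P/(2πz²) · [1 + (r/z)²]^(−5/2)
r/z = 0/4.6 = 0; [1+(r/z)²]^(−5/2) = 1.
Δσ_z = 3×1400/(2π×4.6²) × 1 = 31.59 × 1 = 31.59 kPa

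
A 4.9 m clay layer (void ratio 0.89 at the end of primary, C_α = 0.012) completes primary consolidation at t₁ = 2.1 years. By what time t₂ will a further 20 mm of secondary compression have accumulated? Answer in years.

S_s = C_α·H/(1+e_p)·log₁₀(t₂/t₁) ⇒ log₁₀(t₂/t₁) = S_s·(1+e_p)/(C_α·H).
log₁₀(t₂/t₁) = 0.02 × (1+0.89) / (0.012×4.9) = 0.6429
t₂ = t₁ × 10^0.6429 = 2.1 × 4.394 = 9.227 years

t₂ ≈ 9.23 years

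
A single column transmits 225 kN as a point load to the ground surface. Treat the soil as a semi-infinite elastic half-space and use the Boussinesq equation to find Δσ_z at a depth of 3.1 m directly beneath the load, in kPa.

Δσ_z ≈ 11.2 kPa

Boussinesq vertical stress below a point load on an elastic half-space:
Δσ_z = 3P/(2πz²) · [1 + (r/z)²]^(−5/2)
r/z = 0/3.1 = 0; [1+(r/z)²]^(−5/2) = 1.
Δσ_z = 3×225/(2π×3.1²) × 1 = 11.179 × 1 = 11.18 kPa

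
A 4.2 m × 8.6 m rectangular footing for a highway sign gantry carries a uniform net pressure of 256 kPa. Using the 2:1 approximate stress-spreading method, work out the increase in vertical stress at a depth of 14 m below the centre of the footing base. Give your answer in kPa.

Δσ_z ≈ 22.5 kPa

By the 2:1 method the load spreads at 1 horizontal : 2 vertical, so at depth z the loaded area has grown by z in each plan dimension:
Δσ = qBL/((B+z)(L+z)) = 256×4.2×8.6/((4.2+14)(8.6+14)) = 22.481 kPa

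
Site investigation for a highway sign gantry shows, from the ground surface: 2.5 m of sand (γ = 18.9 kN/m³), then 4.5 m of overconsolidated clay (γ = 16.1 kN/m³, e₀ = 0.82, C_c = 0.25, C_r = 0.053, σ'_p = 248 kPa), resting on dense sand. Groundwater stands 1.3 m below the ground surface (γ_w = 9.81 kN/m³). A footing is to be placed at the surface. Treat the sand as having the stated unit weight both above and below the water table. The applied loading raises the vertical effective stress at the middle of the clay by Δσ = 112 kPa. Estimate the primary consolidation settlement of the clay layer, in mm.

S_c ≈ 67.2 mm

Mid-depth of clay below the ground surface: z = 2.5 + 4.5/2 = 4.75 m.
Total vertical stress at mid-clay: σ_v = 18.9×2.5 + 16.1×2.25 = 83.475 kPa.
Pore pressure: u = 9.81×(4.75 − 1.3) = 33.845 kPa.
Initial effective stress: σ'_0 = σ_v − u = 83.475 − 33.845 = 49.63 kPa.
Final effective stress: σ'_f = 49.63 + 112 = 161.63 kPa.
σ'_f = 161.63 ≤ σ'_p = 248 kPa, so the clay remains overconsolidated and only the recompression index applies:
S_c = C_r·H/(1+e₀)·log₁₀(σ'_f/σ'_0) = 0.053×4.5/1.82×log₁₀(161.63/49.63)
    = 0.13104 × 0.51278 = 0.0672 m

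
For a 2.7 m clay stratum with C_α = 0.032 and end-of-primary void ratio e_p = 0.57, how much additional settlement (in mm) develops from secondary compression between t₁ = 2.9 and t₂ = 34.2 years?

Secondary compression: S_s = C_α·H/(1+e_p)·log₁₀(t₂/t₁)
S_s = 0.032×2.7/(1+0.57)×log₁₀(34.2/2.9)
    = 0.05503 × 1.072 = 0.05897 m

S_s ≈ 59 mm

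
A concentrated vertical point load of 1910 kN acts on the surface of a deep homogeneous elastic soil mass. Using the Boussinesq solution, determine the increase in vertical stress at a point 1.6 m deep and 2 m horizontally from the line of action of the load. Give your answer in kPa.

Δσ_z ≈ 33.9 kPa

Boussinesq vertical stress below a point load on an elastic half-space:
Δσ_z = 3P/(2πz²) · [1 + (r/z)²]^(−5/2)
r/z = 2/1.6 = 1.25; [1+(r/z)²]^(−5/2) = 0.095135.
Δσ_z = 3×1910/(2π×1.6²) × 0.095135 = 356.23 × 0.095135 = 33.89 kPa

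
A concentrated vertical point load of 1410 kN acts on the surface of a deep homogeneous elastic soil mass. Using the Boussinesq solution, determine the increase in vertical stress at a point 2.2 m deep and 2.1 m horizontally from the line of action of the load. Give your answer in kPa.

Δσ_z ≈ 27.5 kPa

Boussinesq vertical stress below a point load on an elastic half-space:
Δσ_z = 3P/(2πz²) · [1 + (r/z)²]^(−5/2)
r/z = 2.1/2.2 = 0.95455; [1+(r/z)²]^(−5/2) = 0.19804.
Δσ_z = 3×1410/(2π×2.2²) × 0.19804 = 139.1 × 0.19804 = 27.55 kPa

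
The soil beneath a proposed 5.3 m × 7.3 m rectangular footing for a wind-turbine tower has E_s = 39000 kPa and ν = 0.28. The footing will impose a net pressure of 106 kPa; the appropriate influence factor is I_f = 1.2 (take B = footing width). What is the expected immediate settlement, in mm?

Immediate (elastic) settlement: S_e = q·B·(1−ν²)/E_s · I_f.
S_e = 106 × 5.3 × (1 − 0.28²) / 39000 × 1.2
    = 106 × 5.3 × 0.9216 / 39000 × 1.2
    = 0.01593 m = 15.93 mm

S_e ≈ 15.9 mm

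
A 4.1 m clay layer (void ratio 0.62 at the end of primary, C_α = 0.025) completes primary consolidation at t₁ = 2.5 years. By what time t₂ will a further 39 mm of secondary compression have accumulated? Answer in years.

S_s = C_α·H/(1+e_p)·log₁₀(t₂/t₁) ⇒ log₁₀(t₂/t₁) = S_s·(1+e_p)/(C_α·H).
log₁₀(t₂/t₁) = 0.039 × (1+0.62) / (0.025×4.1) = 0.6164
t₂ = t₁ × 10^0.6164 = 2.5 × 4.134 = 10.34 years

t₂ ≈ 10.3 years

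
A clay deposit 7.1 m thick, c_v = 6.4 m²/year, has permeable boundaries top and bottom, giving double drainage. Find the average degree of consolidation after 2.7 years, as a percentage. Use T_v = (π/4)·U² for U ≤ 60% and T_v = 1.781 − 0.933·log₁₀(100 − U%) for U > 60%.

Drainage path length: H_d = H/2 = 3.55 m (double drainage).
T_v = c_v·t/H_d² = 6.4×2.7/3.55² = 1.3712.
T_v = 1.3712 corresponds to the U > 60% branch:
U = 1 − 10^((1.781 − T_v)/0.933)/100 = 0.9725

U ≈ 97.3 %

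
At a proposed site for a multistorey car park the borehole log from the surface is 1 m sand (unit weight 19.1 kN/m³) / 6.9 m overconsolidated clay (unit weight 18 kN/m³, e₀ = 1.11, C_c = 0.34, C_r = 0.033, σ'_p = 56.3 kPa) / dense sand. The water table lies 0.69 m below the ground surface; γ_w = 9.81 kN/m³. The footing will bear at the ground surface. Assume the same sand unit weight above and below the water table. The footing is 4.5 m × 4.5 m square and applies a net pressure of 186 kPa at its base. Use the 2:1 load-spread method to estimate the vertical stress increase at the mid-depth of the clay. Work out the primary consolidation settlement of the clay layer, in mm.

S_c ≈ 245 mm

Mid-depth of clay below the ground surface: z = 1 + 6.9/2 = 4.45 m.
Total vertical stress at mid-clay: σ_v = 19.1×1 + 18×3.45 = 81.2 kPa.
Pore pressure: u = 9.81×(4.45 − 0.69) = 36.886 kPa.
Initial effective stress: σ'_0 = σ_v − u = 81.2 − 36.886 = 44.314 kPa.
Stress increase at mid-clay by the 2:1 spreading method:
Δσ = qBL/((B+z)(L+z)) = 186×4.5×4.5/((4.5+4.45)(4.5+4.45)) = 47.021 kPa
Final effective stress: σ'_f = 44.314 + 47.021 = 91.335 kPa.
σ'_f = 91.335 > σ'_p = 56.3 kPa, so the stress path crosses the preconsolidation pressure — recompression up to σ'_p, then virgin compression beyond:
S_c = H/(1+e₀)·[C_r·log₁₀(σ'_p/σ'_0) + C_c·log₁₀(σ'_f/σ'_p)]
    = 6.9/2.11 × [0.033×log₁₀(56.3/44.314) + 0.34×log₁₀(91.335/56.3)]
    = 3.2701 × [0.0034309 + 0.071444] = 0.2448 m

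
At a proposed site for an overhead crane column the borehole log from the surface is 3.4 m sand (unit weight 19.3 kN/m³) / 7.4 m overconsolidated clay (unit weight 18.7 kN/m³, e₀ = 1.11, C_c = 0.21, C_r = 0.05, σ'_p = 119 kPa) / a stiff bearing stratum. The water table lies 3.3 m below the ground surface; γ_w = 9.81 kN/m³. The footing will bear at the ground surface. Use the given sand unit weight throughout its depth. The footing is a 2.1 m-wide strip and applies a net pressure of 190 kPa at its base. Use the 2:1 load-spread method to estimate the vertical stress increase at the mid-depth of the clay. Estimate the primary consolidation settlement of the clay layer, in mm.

S_c ≈ 69.2 mm

Mid-depth of clay below the ground surface: z = 3.4 + 7.4/2 = 7.1 m.
Total vertical stress at mid-clay: σ_v = 19.3×3.4 + 18.7×3.7 = 134.81 kPa.
Pore pressure: u = 9.81×(7.1 − 3.3) = 37.278 kPa.
Initial effective stress: σ'_0 = σ_v − u = 134.81 − 37.278 = 97.532 kPa.
Stress increase at mid-clay by the 2:1 spreading method:
Δσ = qB/(B+z) = 190×2.1/(2.1+7.1) = 43.37 kPa
Final effective stress: σ'_f = 97.532 + 43.37 = 140.9 kPa.
σ'_f = 140.9 > σ'_p = 119 kPa, so the stress path crosses the preconsolidation pressure — recompression up to σ'_p, then virgin compression beyond:
S_c = H/(1+e₀)·[C_r·log₁₀(σ'_p/σ'_0) + C_c·log₁₀(σ'_f/σ'_p)]
    = 7.4/2.11 × [0.05×log₁₀(119/97.532) + 0.21×log₁₀(140.9/119)]
    = 3.5071 × [0.00432 + 0.015406] = 0.06918 m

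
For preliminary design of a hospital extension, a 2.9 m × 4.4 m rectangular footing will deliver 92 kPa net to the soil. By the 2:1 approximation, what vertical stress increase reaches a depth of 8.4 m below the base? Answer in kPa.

By the 2:1 method the load spreads at 1 horizontal : 2 vertical, so at depth z the loaded area has grown by z in each plan dimension:
Δσ = qBL/((B+z)(L+z)) = 92×2.9×4.4/((2.9+8.4)(4.4+8.4)) = 8.1162 kPa

Δσ_z ≈ 8.12 kPa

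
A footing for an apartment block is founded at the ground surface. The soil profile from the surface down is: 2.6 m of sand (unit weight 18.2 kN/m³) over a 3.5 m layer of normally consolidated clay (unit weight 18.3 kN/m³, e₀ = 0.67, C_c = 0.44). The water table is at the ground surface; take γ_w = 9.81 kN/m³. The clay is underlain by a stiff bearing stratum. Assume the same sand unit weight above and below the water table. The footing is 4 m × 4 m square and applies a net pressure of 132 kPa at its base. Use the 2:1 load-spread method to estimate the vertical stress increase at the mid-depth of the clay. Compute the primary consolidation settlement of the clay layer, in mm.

Mid-depth of clay below the ground surface: z = 2.6 + 3.5/2 = 4.35 m.
Total vertical stress at mid-clay: σ_v = 18.2×2.6 + 18.3×1.75 = 79.345 kPa.
Pore pressure: u = 9.81×(4.35 − 0) = 42.673 kPa.
Initial effective stress: σ'_0 = σ_v − u = 79.345 − 42.673 = 36.672 kPa.
Stress increase at mid-clay by the 2:1 spreading method:
Δσ = qBL/((B+z)(L+z)) = 132×4×4/((4+4.35)(4+4.35)) = 30.292 kPa
Final effective stress: σ'_f = σ'_0 + Δσ = 36.672 + 30.292 = 66.964 kPa.
Normally consolidated clay, so the full stress increment lies on the virgin compression line:
S_c = C_c·H/(1+e₀)·log₁₀(σ'_f/σ'_0) = 0.44×3.5/(1+0.67)×log₁₀(66.964/36.672)
    = 0.92216 × 0.26151 = 0.2412 m

S_c ≈ 241 mm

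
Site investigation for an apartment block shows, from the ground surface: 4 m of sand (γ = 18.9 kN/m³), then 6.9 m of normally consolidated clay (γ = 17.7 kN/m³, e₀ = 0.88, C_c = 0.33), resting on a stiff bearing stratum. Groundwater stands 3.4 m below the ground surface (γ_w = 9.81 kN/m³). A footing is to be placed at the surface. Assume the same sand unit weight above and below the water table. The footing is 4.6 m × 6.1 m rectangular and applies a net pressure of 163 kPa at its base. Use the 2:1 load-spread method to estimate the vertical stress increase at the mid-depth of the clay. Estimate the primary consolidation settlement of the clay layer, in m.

Mid-depth of clay below the ground surface: z = 4 + 6.9/2 = 7.45 m.
Total vertical stress at mid-clay: σ_v = 18.9×4 + 17.7×3.45 = 136.66 kPa.
Pore pressure: u = 9.81×(7.45 − 3.4) = 39.73 kPa.
Initial effective stress: σ'_0 = σ_v − u = 136.66 − 39.73 = 96.93 kPa.
Stress increase at mid-clay by the 2:1 spreading method:
Δσ = qBL/((B+z)(L+z)) = 163×4.6×6.1/((4.6+7.45)(6.1+7.45)) = 28.012 kPa
Final effective stress: σ'_f = σ'_0 + Δσ = 96.93 + 28.012 = 124.94 kPa.
Normally consolidated clay, so the full stress increment lies on the virgin compression line:
S_c = C_c·H/(1+e₀)·log₁₀(σ'_f/σ'_0) = 0.33×6.9/(1+0.88)×log₁₀(124.94/96.93)
    = 1.2112 × 0.11024 = 0.1335 m

S_c ≈ 0.134 m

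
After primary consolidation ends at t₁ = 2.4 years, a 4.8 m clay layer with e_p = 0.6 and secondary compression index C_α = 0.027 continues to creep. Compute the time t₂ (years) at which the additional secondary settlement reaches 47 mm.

t₂ ≈ 9.13 years

S_s = C_α·H/(1+e_p)·log₁₀(t₂/t₁) ⇒ log₁₀(t₂/t₁) = S_s·(1+e_p)/(C_α·H).
log₁₀(t₂/t₁) = 0.047 × (1+0.6) / (0.027×4.8) = 0.5802
t₂ = t₁ × 10^0.5802 = 2.4 × 3.804 = 9.13 years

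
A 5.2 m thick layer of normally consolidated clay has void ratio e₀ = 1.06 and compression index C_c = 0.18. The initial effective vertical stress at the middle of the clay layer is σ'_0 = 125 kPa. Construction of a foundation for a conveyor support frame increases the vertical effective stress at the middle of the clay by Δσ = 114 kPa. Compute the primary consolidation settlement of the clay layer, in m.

Final effective stress: σ'_f = σ'_0 + Δσ = 125 + 114 = 239 kPa.
Normally consolidated clay, so the full stress increment lies on the virgin compression line:
S_c = C_c·H/(1+e₀)·log₁₀(σ'_f/σ'_0) = 0.18×5.2/(1+1.06)×log₁₀(239/125)
    = 0.45437 × 0.28149 = 0.1279 m

S_c ≈ 0.128 m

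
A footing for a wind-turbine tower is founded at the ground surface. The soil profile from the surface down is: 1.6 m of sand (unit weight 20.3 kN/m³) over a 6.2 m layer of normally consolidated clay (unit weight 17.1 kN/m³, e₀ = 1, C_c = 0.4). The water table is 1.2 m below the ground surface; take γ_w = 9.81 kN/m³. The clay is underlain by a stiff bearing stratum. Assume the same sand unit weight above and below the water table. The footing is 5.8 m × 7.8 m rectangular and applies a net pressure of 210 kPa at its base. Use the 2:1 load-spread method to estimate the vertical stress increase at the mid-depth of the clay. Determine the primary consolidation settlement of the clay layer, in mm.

S_c ≈ 475 mm

Mid-depth of clay below the ground surface: z = 1.6 + 6.2/2 = 4.7 m.
Total vertical stress at mid-clay: σ_v = 20.3×1.6 + 17.1×3.1 = 85.49 kPa.
Pore pressure: u = 9.81×(4.7 − 1.2) = 34.335 kPa.
Initial effective stress: σ'_0 = σ_v − u = 85.49 − 34.335 = 51.155 kPa.
Stress increase at mid-clay by the 2:1 spreading method:
Δσ = qBL/((B+z)(L+z)) = 210×5.8×7.8/((5.8+4.7)(7.8+4.7)) = 72.384 kPa
Final effective stress: σ'_f = σ'_0 + Δσ = 51.155 + 72.384 = 123.54 kPa.
Normally consolidated clay, so the full stress increment lies on the virgin compression line:
S_c = C_c·H/(1+e₀)·log₁₀(σ'_f/σ'_0) = 0.4×6.2/(1+1)×log₁₀(123.54/51.155)
    = 1.24 × 0.38292 = 0.4748 m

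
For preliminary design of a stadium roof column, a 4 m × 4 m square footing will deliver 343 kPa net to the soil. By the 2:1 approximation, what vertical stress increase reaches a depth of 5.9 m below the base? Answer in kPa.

By the 2:1 method the load spreads at 1 horizontal : 2 vertical, so at depth z the loaded area has grown by z in each plan dimension:
Δσ = qBL/((B+z)(L+z)) = 343×4×4/((4+5.9)(4+5.9)) = 55.994 kPa

Δσ_z ≈ 56 kPa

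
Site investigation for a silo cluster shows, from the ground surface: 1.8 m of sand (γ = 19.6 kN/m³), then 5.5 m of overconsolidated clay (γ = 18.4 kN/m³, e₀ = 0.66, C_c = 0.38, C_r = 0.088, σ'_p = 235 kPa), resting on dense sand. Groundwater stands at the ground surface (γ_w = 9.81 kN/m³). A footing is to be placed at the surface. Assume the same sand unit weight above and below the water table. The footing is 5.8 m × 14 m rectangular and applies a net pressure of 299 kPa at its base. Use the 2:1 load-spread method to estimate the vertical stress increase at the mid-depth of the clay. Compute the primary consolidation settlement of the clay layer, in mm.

Mid-depth of clay below the ground surface: z = 1.8 + 5.5/2 = 4.55 m.
Total vertical stress at mid-clay: σ_v = 19.6×1.8 + 18.4×2.75 = 85.88 kPa.
Pore pressure: u = 9.81×(4.55 − 0) = 44.636 kPa.
Initial effective stress: σ'_0 = σ_v − u = 85.88 − 44.636 = 41.244 kPa.
Stress increase at mid-clay by the 2:1 spreading method:
Δσ = qBL/((B+z)(L+z)) = 299×5.8×14/((5.8+4.55)(14+4.55)) = 126.46 kPa
Final effective stress: σ'_f = 41.244 + 126.46 = 167.7 kPa.
σ'_f = 167.7 ≤ σ'_p = 235 kPa, so the clay remains overconsolidated and only the recompression index applies:
S_c = C_r·H/(1+e₀)·log₁₀(σ'_f/σ'_0) = 0.088×5.5/1.66×log₁₀(167.7/41.244)
    = 0.29157 × 0.60917 = 0.1776 m

S_c ≈ 178 mm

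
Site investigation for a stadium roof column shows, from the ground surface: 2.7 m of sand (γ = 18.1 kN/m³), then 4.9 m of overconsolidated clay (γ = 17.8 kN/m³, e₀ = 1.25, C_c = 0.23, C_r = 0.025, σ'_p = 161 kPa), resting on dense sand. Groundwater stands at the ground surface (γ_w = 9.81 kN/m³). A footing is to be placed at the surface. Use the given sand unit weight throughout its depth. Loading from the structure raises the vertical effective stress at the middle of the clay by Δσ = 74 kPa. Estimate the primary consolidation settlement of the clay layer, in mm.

Mid-depth of clay below the ground surface: z = 2.7 + 4.9/2 = 5.15 m.
Total vertical stress at mid-clay: σ_v = 18.1×2.7 + 17.8×2.45 = 92.48 kPa.
Pore pressure: u = 9.81×(5.15 − 0) = 50.522 kPa.
Initial effective stress: σ'_0 = σ_v − u = 92.48 − 50.522 = 41.958 kPa.
Final effective stress: σ'_f = 41.958 + 74 = 115.96 kPa.
σ'_f = 115.96 ≤ σ'_p = 161 kPa, so the clay remains overconsolidated and only the recompression index applies:
S_c = C_r·H/(1+e₀)·log₁₀(σ'_f/σ'_0) = 0.025×4.9/2.25×log₁₀(115.96/41.958)
    = 0.054445 × 0.44149 = 0.02404 m

S_c ≈ 24 mm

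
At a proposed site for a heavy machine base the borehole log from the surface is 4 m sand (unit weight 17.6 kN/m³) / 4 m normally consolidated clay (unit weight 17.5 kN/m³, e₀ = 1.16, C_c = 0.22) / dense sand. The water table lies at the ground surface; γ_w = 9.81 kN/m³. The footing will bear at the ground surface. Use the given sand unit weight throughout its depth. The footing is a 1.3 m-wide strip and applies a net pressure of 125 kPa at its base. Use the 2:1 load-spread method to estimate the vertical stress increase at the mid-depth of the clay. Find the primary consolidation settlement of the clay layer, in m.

S_c ≈ 0.0692 m

Mid-depth of clay below the ground surface: z = 4 + 4/2 = 6 m.
Total vertical stress at mid-clay: σ_v = 17.6×4 + 17.5×2 = 105.4 kPa.
Pore pressure: u = 9.81×(6 − 0) = 58.86 kPa.
Initial effective stress: σ'_0 = σ_v − u = 105.4 − 58.86 = 46.54 kPa.
Stress increase at mid-clay by the 2:1 spreading method:
Δσ = qB/(B+z) = 125×1.3/(1.3+6) = 22.26 kPa
Final effective stress: σ'_f = σ'_0 + Δσ = 46.54 + 22.26 = 68.8 kPa.
Normally consolidated clay, so the full stress increment lies on the virgin compression line:
S_c = C_c·H/(1+e₀)·log₁₀(σ'_f/σ'_0) = 0.22×4/(1+1.16)×log₁₀(68.8/46.54)
    = 0.40741 × 0.16976 = 0.06916 m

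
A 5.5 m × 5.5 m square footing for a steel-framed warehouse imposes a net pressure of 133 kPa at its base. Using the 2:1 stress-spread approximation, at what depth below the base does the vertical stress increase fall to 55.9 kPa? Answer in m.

2:1 spreading — at depth z the loaded area has grown by z in each plan dimension:
qB²/(B+z)² = Δσ_z ⇒ z = B(√(q/Δσ_z) − 1) = 5.5×(√(133/55.9) − 1) = 2.984 m

z ≈ 2.98 m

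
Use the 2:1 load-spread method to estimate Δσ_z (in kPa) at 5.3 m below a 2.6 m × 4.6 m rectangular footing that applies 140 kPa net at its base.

Δσ_z ≈ 21.4 kPa

By the 2:1 method the load spreads at 1 horizontal : 2 vertical, so at depth z the loaded area has grown by z in each plan dimension:
Δσ = qBL/((B+z)(L+z)) = 140×2.6×4.6/((2.6+5.3)(4.6+5.3)) = 21.409 kPa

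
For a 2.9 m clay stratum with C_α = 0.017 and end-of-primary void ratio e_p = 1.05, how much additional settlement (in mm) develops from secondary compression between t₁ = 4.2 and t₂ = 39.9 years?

S_s ≈ 23.5 mm

Secondary compression: S_s = C_α·H/(1+e_p)·log₁₀(t₂/t₁)
S_s = 0.017×2.9/(1+1.05)×log₁₀(39.9/4.2)
    = 0.02405 × 0.9777 = 0.02351 m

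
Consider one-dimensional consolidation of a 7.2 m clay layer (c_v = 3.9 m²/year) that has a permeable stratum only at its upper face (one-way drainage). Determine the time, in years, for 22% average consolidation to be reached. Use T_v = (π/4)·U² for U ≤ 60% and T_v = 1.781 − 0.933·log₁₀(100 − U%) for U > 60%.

Drainage path length: H_d = H = 7.2 m (single drainage).
U ≤ 60%: T_v = (π/4)·U² = (π/4)×0.22² = 0.038013.
t = T_v·H_d²/c_v = 0.038013×7.2²/3.9 = 0.5053 years.

t ≈ 0.505 years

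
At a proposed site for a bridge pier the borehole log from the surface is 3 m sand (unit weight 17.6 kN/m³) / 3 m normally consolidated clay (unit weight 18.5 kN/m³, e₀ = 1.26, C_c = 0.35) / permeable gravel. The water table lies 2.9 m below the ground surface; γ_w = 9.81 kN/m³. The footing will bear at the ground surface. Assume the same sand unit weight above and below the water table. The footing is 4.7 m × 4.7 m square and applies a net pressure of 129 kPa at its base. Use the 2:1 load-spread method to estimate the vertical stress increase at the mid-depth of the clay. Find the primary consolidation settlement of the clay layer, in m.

S_c ≈ 0.0844 m

Mid-depth of clay below the ground surface: z = 3 + 3/2 = 4.5 m.
Total vertical stress at mid-clay: σ_v = 17.6×3 + 18.5×1.5 = 80.55 kPa.
Pore pressure: u = 9.81×(4.5 − 2.9) = 15.696 kPa.
Initial effective stress: σ'_0 = σ_v − u = 80.55 − 15.696 = 64.854 kPa.
Stress increase at mid-clay by the 2:1 spreading method:
Δσ = qBL/((B+z)(L+z)) = 129×4.7×4.7/((4.7+4.5)(4.7+4.5)) = 33.667 kPa
Final effective stress: σ'_f = σ'_0 + Δσ = 64.854 + 33.667 = 98.521 kPa.
Normally consolidated clay, so the full stress increment lies on the virgin compression line:
S_c = C_c·H/(1+e₀)·log₁₀(σ'_f/σ'_0) = 0.35×3/(1+1.26)×log₁₀(98.521/64.854)
    = 0.4646 × 0.18159 = 0.08437 m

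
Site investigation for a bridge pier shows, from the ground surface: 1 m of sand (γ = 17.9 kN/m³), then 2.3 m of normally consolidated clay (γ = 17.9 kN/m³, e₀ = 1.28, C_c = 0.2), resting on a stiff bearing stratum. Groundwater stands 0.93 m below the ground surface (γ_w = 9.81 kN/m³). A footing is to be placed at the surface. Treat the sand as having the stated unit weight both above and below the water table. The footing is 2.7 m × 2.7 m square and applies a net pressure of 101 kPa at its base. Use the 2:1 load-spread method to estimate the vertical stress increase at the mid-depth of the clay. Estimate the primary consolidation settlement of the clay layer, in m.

Mid-depth of clay below the ground surface: z = 1 + 2.3/2 = 2.15 m.
Total vertical stress at mid-clay: σ_v = 17.9×1 + 17.9×1.15 = 38.485 kPa.
Pore pressure: u = 9.81×(2.15 − 0.93) = 11.968 kPa.
Initial effective stress: σ'_0 = σ_v − u = 38.485 − 11.968 = 26.517 kPa.
Stress increase at mid-clay by the 2:1 spreading method:
Δσ = qBL/((B+z)(L+z)) = 101×2.7×2.7/((2.7+2.15)(2.7+2.15)) = 31.302 kPa
Final effective stress: σ'_f = σ'_0 + Δσ = 26.517 + 31.302 = 57.819 kPa.
Normally consolidated clay, so the full stress increment lies on the virgin compression line:
S_c = C_c·H/(1+e₀)·log₁₀(σ'_f/σ'_0) = 0.2×2.3/(1+1.28)×log₁₀(57.819/26.517)
    = 0.20175 × 0.33855 = 0.0683 m

S_c ≈ 0.0683 m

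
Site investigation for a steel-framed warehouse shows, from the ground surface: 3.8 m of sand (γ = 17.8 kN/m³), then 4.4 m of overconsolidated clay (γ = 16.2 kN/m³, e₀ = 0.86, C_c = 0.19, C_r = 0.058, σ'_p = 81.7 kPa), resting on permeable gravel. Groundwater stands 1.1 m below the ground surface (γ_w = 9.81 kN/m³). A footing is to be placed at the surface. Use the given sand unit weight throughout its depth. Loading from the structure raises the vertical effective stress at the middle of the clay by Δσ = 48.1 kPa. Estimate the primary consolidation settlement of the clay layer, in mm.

S_c ≈ 69.2 mm

Mid-depth of clay below the ground surface: z = 3.8 + 4.4/2 = 6 m.
Total vertical stress at mid-clay: σ_v = 17.8×3.8 + 16.2×2.2 = 103.28 kPa.
Pore pressure: u = 9.81×(6 − 1.1) = 48.069 kPa.
Initial effective stress: σ'_0 = σ_v − u = 103.28 − 48.069 = 55.211 kPa.
Final effective stress: σ'_f = 55.211 + 48.1 = 103.31 kPa.
σ'_f = 103.31 > σ'_p = 81.7 kPa, so the stress path crosses the preconsolidation pressure — recompression up to σ'_p, then virgin compression beyond:
S_c = H/(1+e₀)·[C_r·log₁₀(σ'_p/σ'_0) + C_c·log₁₀(σ'_f/σ'_p)]
    = 4.4/1.86 × [0.058×log₁₀(81.7/55.211) + 0.19×log₁₀(103.31/81.7)]
    = 2.3656 × [0.0098714 + 0.019365] = 0.06916 m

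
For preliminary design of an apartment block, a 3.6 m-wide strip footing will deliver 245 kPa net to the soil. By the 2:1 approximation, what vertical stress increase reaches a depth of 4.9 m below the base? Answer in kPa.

By the 2:1 method the load spreads at 1 horizontal : 2 vertical, so at depth z the loaded area has grown by z in each plan dimension:
Δσ = qB/(B+z) = 245×3.6/(3.6+4.9) = 103.76 kPa

Δσ_z ≈ 104 kPa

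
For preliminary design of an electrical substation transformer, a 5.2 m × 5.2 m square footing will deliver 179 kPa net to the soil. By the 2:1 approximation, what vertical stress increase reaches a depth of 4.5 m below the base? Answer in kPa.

By the 2:1 method the load spreads at 1 horizontal : 2 vertical, so at depth z the loaded area has grown by z in each plan dimension:
Δσ = qBL/((B+z)(L+z)) = 179×5.2×5.2/((5.2+4.5)(5.2+4.5)) = 51.442 kPa

Δσ_z ≈ 51.4 kPa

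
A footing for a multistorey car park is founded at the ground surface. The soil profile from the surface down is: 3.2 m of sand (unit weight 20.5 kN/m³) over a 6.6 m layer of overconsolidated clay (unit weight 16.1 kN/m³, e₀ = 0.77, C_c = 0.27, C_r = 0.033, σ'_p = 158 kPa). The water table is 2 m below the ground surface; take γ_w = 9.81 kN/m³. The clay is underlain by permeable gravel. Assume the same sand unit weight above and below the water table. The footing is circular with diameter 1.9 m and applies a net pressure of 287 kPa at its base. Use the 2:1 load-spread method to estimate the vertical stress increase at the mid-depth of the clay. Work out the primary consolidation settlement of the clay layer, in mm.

S_c ≈ 9.6 mm

Mid-depth of clay below the ground surface: z = 3.2 + 6.6/2 = 6.5 m.
Total vertical stress at mid-clay: σ_v = 20.5×3.2 + 16.1×3.3 = 118.73 kPa.
Pore pressure: u = 9.81×(6.5 − 2) = 44.145 kPa.
Initial effective stress: σ'_0 = σ_v − u = 118.73 − 44.145 = 74.585 kPa.
Stress increase at mid-clay by the 2:1 spreading method:
Δσ ≈ qD²/(D+z)² = 287×1.9²/(1.9+6.5)² = 14.684 kPa
Final effective stress: σ'_f = 74.585 + 14.684 = 89.269 kPa.
σ'_f = 89.269 ≤ σ'_p = 158 kPa, so the clay remains overconsolidated and only the recompression index applies:
S_c = C_r·H/(1+e₀)·log₁₀(σ'_f/σ'_0) = 0.033×6.6/1.77×log₁₀(89.269/74.585)
    = 0.12305 × 0.078049 = 0.009604 m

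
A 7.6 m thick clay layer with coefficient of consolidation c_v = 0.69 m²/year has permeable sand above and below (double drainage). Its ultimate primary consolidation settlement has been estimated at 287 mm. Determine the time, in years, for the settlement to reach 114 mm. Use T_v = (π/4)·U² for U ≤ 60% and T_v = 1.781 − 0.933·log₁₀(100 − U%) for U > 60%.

t ≈ 2.59 years

Drainage path length: H_d = H/2 = 3.8 m (double drainage).
U = S(t)/S_ult = 114/287 = 0.3972.
U ≤ 60%: T_v = (π/4)·U² = (π/4)×0.39721² = 0.12392.
t = T_v·H_d²/c_v = 0.12392×3.8²/0.69 = 2.593 years.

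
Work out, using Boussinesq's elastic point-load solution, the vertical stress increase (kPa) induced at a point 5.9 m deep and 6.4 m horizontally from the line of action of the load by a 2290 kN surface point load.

Boussinesq vertical stress below a point load on an elastic half-space:
Δσ_z = 3P/(2πz²) · [1 + (r/z)²]^(−5/2)
r/z = 6.4/5.9 = 1.0847; [1+(r/z)²]^(−5/2) = 0.14306.
Δσ_z = 3×2290/(2π×5.9²) × 0.14306 = 31.41 × 0.14306 = 4.494 kPa

Δσ_z ≈ 4.49 kPa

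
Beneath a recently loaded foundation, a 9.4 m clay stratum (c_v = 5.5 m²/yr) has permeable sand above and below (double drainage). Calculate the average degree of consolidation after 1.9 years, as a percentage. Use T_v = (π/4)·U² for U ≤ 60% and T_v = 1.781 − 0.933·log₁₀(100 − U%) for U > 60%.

Drainage path length: H_d = H/2 = 4.7 m (double drainage).
T_v = c_v·t/H_d² = 5.5×1.9/4.7² = 0.47306.
T_v = 0.47306 corresponds to the U > 60% branch:
U = 1 − 10^((1.781 − T_v)/0.933)/100 = 0.7477

U ≈ 74.8 %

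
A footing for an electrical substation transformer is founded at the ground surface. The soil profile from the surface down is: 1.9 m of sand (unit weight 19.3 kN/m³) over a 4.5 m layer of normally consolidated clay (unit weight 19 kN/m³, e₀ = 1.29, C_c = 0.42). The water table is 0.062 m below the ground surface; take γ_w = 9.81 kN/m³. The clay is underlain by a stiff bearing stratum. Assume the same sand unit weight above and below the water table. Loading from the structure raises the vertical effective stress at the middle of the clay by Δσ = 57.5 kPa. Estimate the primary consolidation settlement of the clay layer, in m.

Mid-depth of clay below the ground surface: z = 1.9 + 4.5/2 = 4.15 m.
Total vertical stress at mid-clay: σ_v = 19.3×1.9 + 19×2.25 = 79.42 kPa.
Pore pressure: u = 9.81×(4.15 − 0.062) = 40.103 kPa.
Initial effective stress: σ'_0 = σ_v − u = 79.42 − 40.103 = 39.317 kPa.
Final effective stress: σ'_f = σ'_0 + Δσ = 39.317 + 57.5 = 96.817 kPa.
Normally consolidated clay, so the full stress increment lies on the virgin compression line:
S_c = C_c·H/(1+e₀)·log₁₀(σ'_f/σ'_0) = 0.42×4.5/(1+1.29)×log₁₀(96.817/39.317)
    = 0.82533 × 0.39137 = 0.323 m

S_c ≈ 0.323 m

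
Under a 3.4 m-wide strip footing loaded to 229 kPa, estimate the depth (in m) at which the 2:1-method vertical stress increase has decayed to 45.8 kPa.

z ≈ 13.6 m

2:1 spreading — at depth z the loaded area has grown by z in each plan dimension:
qB/(B+z) = Δσ_z ⇒ z = qB/Δσ_z − B = 229×3.4/45.8 − 3.4 = 13.6 m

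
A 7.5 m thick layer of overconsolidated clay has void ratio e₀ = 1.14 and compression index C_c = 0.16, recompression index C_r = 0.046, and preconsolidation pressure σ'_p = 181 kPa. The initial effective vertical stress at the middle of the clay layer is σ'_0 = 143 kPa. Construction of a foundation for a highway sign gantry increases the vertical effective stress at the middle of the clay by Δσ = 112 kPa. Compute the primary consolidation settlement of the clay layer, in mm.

S_c ≈ 100 mm

Final effective stress: σ'_f = 143 + 112 = 255 kPa.
σ'_f = 255 > σ'_p = 181 kPa, so the stress path crosses the preconsolidation pressure — recompression up to σ'_p, then virgin compression beyond:
S_c = H/(1+e₀)·[C_r·log₁₀(σ'_p/σ'_0) + C_c·log₁₀(σ'_f/σ'_p)]
    = 7.5/2.14 × [0.046×log₁₀(181/143) + 0.16×log₁₀(255/181)]
    = 3.5047 × [0.0047078 + 0.023818] = 0.09997 m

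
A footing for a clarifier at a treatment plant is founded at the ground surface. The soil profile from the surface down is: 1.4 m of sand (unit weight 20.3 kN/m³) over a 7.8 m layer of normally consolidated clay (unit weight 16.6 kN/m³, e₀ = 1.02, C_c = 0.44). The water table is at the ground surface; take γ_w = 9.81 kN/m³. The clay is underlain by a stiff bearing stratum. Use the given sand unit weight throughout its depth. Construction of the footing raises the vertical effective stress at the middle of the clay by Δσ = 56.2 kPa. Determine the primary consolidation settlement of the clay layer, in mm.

S_c ≈ 635 mm

Mid-depth of clay below the ground surface: z = 1.4 + 7.8/2 = 5.3 m.
Total vertical stress at mid-clay: σ_v = 20.3×1.4 + 16.6×3.9 = 93.16 kPa.
Pore pressure: u = 9.81×(5.3 − 0) = 51.993 kPa.
Initial effective stress: σ'_0 = σ_v − u = 93.16 − 51.993 = 41.167 kPa.
Final effective stress: σ'_f = σ'_0 + Δσ = 41.167 + 56.2 = 97.367 kPa.
Normally consolidated clay, so the full stress increment lies on the virgin compression line:
S_c = C_c·H/(1+e₀)·log₁₀(σ'_f/σ'_0) = 0.44×7.8/(1+1.02)×log₁₀(97.367/41.167)
    = 1.699 × 0.37386 = 0.6352 m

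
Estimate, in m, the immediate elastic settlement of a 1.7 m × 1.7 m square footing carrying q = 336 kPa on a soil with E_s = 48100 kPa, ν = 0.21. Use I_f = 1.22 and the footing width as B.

S_e ≈ 0.0138 m

Immediate (elastic) settlement: S_e = q·B·(1−ν²)/E_s · I_f.
S_e = 336 × 1.7 × (1 − 0.21²) / 48100 × 1.22
    = 336 × 1.7 × 0.9559 / 48100 × 1.22
    = 0.01385 m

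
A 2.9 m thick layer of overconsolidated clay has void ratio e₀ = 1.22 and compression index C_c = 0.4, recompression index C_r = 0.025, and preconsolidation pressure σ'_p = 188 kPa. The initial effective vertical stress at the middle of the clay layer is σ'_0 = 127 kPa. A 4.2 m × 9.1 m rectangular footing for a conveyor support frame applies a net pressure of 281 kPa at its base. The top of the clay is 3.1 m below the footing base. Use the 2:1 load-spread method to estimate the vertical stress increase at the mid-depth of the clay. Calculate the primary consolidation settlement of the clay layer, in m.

S_c ≈ 0.038 m

Mid-depth of clay below the footing base: z = 3.1 + 2.9/2 = 4.55 m.
Stress increase at mid-clay by the 2:1 spreading method:
Δσ = qBL/((B+z)(L+z)) = 281×4.2×9.1/((4.2+4.55)(9.1+4.55)) = 89.92 kPa
Final effective stress: σ'_f = 127 + 89.92 = 216.92 kPa.
σ'_f = 216.92 > σ'_p = 188 kPa, so the stress path crosses the preconsolidation pressure — recompression up to σ'_p, then virgin compression beyond:
S_c = H/(1+e₀)·[C_r·log₁₀(σ'_p/σ'_0) + C_c·log₁₀(σ'_f/σ'_p)]
    = 2.9/2.22 × [0.025×log₁₀(188/127) + 0.4×log₁₀(216.92/188)]
    = 1.3063 × [0.0042589 + 0.024857] = 0.03803 m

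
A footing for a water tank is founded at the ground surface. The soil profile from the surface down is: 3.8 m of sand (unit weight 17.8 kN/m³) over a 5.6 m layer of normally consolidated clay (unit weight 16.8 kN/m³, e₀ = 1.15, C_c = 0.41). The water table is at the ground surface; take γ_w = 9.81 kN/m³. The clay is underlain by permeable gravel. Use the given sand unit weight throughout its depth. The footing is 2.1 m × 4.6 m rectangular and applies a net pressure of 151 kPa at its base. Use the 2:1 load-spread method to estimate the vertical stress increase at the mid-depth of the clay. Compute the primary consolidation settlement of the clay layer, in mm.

S_c ≈ 122 mm

Mid-depth of clay below the ground surface: z = 3.8 + 5.6/2 = 6.6 m.
Total vertical stress at mid-clay: σ_v = 17.8×3.8 + 16.8×2.8 = 114.68 kPa.
Pore pressure: u = 9.81×(6.6 − 0) = 64.746 kPa.
Initial effective stress: σ'_0 = σ_v − u = 114.68 − 64.746 = 49.934 kPa.
Stress increase at mid-clay by the 2:1 spreading method:
Δσ = qBL/((B+z)(L+z)) = 151×2.1×4.6/((2.1+6.6)(4.6+6.6)) = 14.97 kPa
Final effective stress: σ'_f = σ'_0 + Δσ = 49.934 + 14.97 = 64.904 kPa.
Normally consolidated clay, so the full stress increment lies on the virgin compression line:
S_c = C_c·H/(1+e₀)·log₁₀(σ'_f/σ'_0) = 0.41×5.6/(1+1.15)×log₁₀(64.904/49.934)
    = 1.0679 × 0.11388 = 0.1216 m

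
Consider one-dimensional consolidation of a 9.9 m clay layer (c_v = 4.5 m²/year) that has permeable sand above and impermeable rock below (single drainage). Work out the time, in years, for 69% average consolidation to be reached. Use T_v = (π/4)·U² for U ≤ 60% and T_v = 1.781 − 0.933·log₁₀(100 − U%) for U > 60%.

t ≈ 8.48 years

Drainage path length: H_d = H = 9.9 m (single drainage).
U > 60%: T_v = 1.781 − 0.933·log₁₀(100 − 69) = 0.38956.
t = T_v·H_d²/c_v = 0.38956×9.9²/4.5 = 8.485 years.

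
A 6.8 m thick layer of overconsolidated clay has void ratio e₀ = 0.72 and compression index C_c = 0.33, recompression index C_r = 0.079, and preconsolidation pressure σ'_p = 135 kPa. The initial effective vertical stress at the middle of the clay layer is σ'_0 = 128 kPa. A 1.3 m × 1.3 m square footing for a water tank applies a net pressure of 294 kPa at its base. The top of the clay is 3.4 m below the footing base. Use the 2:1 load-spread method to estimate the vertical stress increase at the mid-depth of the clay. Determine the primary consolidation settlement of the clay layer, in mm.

S_c ≈ 9.61 mm

Mid-depth of clay below the footing base: z = 3.4 + 6.8/2 = 6.8 m.
Stress increase at mid-clay by the 2:1 spreading method:
Δσ = qBL/((B+z)(L+z)) = 294×1.3×1.3/((1.3+6.8)(1.3+6.8)) = 7.5729 kPa
Final effective stress: σ'_f = 128 + 7.5729 = 135.57 kPa.
σ'_f = 135.57 > σ'_p = 135 kPa, so the stress path crosses the preconsolidation pressure — recompression up to σ'_p, then virgin compression beyond:
S_c = H/(1+e₀)·[C_r·log₁₀(σ'_p/σ'_0) + C_c·log₁₀(σ'_f/σ'_p)]
    = 6.8/1.72 × [0.079×log₁₀(135/128) + 0.33×log₁₀(135.57/135)]
    = 3.9535 × [0.0018268 + 0.00060384] = 0.00961 m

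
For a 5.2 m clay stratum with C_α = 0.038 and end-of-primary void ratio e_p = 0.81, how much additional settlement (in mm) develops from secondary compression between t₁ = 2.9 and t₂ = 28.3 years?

Secondary compression: S_s = C_α·H/(1+e_p)·log₁₀(t₂/t₁)
S_s = 0.038×5.2/(1+0.81)×log₁₀(28.3/2.9)
    = 0.1092 × 0.9894 = 0.108 m

S_s ≈ 108 mm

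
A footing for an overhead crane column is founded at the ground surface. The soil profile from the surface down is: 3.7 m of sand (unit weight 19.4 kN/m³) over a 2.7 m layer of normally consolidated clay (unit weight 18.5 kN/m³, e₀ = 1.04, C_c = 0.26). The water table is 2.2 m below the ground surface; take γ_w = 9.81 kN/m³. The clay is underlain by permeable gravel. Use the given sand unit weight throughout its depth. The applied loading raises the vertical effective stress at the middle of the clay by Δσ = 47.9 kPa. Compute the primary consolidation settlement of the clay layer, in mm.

S_c ≈ 79 mm

Mid-depth of clay below the ground surface: z = 3.7 + 2.7/2 = 5.05 m.
Total vertical stress at mid-clay: σ_v = 19.4×3.7 + 18.5×1.35 = 96.755 kPa.
Pore pressure: u = 9.81×(5.05 − 2.2) = 27.959 kPa.
Initial effective stress: σ'_0 = σ_v − u = 96.755 − 27.959 = 68.796 kPa.
Final effective stress: σ'_f = σ'_0 + Δσ = 68.796 + 47.9 = 116.7 kPa.
Normally consolidated clay, so the full stress increment lies on the virgin compression line:
S_c = C_c·H/(1+e₀)·log₁₀(σ'_f/σ'_0) = 0.26×2.7/(1+1.04)×log₁₀(116.7/68.796)
    = 0.34412 × 0.22951 = 0.07898 m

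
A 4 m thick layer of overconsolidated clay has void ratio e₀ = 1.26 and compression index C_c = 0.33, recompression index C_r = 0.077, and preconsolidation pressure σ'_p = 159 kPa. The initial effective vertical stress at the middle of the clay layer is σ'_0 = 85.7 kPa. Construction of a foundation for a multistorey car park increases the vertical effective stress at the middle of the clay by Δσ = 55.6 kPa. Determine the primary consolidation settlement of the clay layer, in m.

S_c ≈ 0.0296 m

Final effective stress: σ'_f = 85.7 + 55.6 = 141.3 kPa.
σ'_f = 141.3 ≤ σ'_p = 159 kPa, so the clay remains overconsolidated and only the recompression index applies:
S_c = C_r·H/(1+e₀)·log₁₀(σ'_f/σ'_0) = 0.077×4/2.26×log₁₀(141.3/85.7)
    = 0.13628 × 0.21716 = 0.0296 m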